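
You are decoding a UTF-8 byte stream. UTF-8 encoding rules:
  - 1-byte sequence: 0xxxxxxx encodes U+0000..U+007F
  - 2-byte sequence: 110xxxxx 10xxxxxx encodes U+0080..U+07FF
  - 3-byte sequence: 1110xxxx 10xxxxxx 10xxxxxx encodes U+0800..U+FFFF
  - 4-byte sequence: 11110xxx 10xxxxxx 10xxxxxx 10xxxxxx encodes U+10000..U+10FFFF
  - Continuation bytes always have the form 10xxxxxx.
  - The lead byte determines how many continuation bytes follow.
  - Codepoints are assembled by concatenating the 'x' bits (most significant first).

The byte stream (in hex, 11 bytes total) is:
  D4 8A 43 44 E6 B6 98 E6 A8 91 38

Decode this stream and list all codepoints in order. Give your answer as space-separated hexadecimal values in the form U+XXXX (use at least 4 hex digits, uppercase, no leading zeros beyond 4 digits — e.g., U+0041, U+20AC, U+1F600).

Answer: U+050A U+0043 U+0044 U+6D98 U+6A11 U+0038

Derivation:
Byte[0]=D4: 2-byte lead, need 1 cont bytes. acc=0x14
Byte[1]=8A: continuation. acc=(acc<<6)|0x0A=0x50A
Completed: cp=U+050A (starts at byte 0)
Byte[2]=43: 1-byte ASCII. cp=U+0043
Byte[3]=44: 1-byte ASCII. cp=U+0044
Byte[4]=E6: 3-byte lead, need 2 cont bytes. acc=0x6
Byte[5]=B6: continuation. acc=(acc<<6)|0x36=0x1B6
Byte[6]=98: continuation. acc=(acc<<6)|0x18=0x6D98
Completed: cp=U+6D98 (starts at byte 4)
Byte[7]=E6: 3-byte lead, need 2 cont bytes. acc=0x6
Byte[8]=A8: continuation. acc=(acc<<6)|0x28=0x1A8
Byte[9]=91: continuation. acc=(acc<<6)|0x11=0x6A11
Completed: cp=U+6A11 (starts at byte 7)
Byte[10]=38: 1-byte ASCII. cp=U+0038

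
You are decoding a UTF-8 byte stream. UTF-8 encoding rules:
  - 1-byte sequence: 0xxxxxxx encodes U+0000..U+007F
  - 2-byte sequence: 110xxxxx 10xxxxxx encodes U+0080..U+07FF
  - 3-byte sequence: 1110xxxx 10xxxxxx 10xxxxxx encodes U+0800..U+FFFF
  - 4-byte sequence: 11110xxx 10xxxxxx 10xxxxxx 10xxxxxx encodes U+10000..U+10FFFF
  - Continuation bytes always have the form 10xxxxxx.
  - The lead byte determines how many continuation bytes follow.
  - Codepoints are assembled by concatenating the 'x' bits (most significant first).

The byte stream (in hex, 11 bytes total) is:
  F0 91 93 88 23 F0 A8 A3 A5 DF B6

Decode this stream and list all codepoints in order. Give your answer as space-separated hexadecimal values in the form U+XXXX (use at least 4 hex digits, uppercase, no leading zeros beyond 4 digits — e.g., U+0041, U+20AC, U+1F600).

Byte[0]=F0: 4-byte lead, need 3 cont bytes. acc=0x0
Byte[1]=91: continuation. acc=(acc<<6)|0x11=0x11
Byte[2]=93: continuation. acc=(acc<<6)|0x13=0x453
Byte[3]=88: continuation. acc=(acc<<6)|0x08=0x114C8
Completed: cp=U+114C8 (starts at byte 0)
Byte[4]=23: 1-byte ASCII. cp=U+0023
Byte[5]=F0: 4-byte lead, need 3 cont bytes. acc=0x0
Byte[6]=A8: continuation. acc=(acc<<6)|0x28=0x28
Byte[7]=A3: continuation. acc=(acc<<6)|0x23=0xA23
Byte[8]=A5: continuation. acc=(acc<<6)|0x25=0x288E5
Completed: cp=U+288E5 (starts at byte 5)
Byte[9]=DF: 2-byte lead, need 1 cont bytes. acc=0x1F
Byte[10]=B6: continuation. acc=(acc<<6)|0x36=0x7F6
Completed: cp=U+07F6 (starts at byte 9)

Answer: U+114C8 U+0023 U+288E5 U+07F6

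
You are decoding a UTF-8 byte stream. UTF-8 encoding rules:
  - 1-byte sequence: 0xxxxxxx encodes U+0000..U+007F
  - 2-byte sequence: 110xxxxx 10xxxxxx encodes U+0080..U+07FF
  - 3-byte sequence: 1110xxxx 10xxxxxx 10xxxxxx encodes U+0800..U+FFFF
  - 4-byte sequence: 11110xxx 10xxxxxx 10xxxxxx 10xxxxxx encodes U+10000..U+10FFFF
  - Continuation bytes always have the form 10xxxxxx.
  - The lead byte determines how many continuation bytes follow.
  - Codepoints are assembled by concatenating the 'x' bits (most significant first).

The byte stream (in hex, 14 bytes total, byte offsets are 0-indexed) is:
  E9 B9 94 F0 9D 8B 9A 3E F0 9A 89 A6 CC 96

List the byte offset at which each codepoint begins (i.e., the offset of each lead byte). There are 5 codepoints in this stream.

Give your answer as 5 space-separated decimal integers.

Answer: 0 3 7 8 12

Derivation:
Byte[0]=E9: 3-byte lead, need 2 cont bytes. acc=0x9
Byte[1]=B9: continuation. acc=(acc<<6)|0x39=0x279
Byte[2]=94: continuation. acc=(acc<<6)|0x14=0x9E54
Completed: cp=U+9E54 (starts at byte 0)
Byte[3]=F0: 4-byte lead, need 3 cont bytes. acc=0x0
Byte[4]=9D: continuation. acc=(acc<<6)|0x1D=0x1D
Byte[5]=8B: continuation. acc=(acc<<6)|0x0B=0x74B
Byte[6]=9A: continuation. acc=(acc<<6)|0x1A=0x1D2DA
Completed: cp=U+1D2DA (starts at byte 3)
Byte[7]=3E: 1-byte ASCII. cp=U+003E
Byte[8]=F0: 4-byte lead, need 3 cont bytes. acc=0x0
Byte[9]=9A: continuation. acc=(acc<<6)|0x1A=0x1A
Byte[10]=89: continuation. acc=(acc<<6)|0x09=0x689
Byte[11]=A6: continuation. acc=(acc<<6)|0x26=0x1A266
Completed: cp=U+1A266 (starts at byte 8)
Byte[12]=CC: 2-byte lead, need 1 cont bytes. acc=0xC
Byte[13]=96: continuation. acc=(acc<<6)|0x16=0x316
Completed: cp=U+0316 (starts at byte 12)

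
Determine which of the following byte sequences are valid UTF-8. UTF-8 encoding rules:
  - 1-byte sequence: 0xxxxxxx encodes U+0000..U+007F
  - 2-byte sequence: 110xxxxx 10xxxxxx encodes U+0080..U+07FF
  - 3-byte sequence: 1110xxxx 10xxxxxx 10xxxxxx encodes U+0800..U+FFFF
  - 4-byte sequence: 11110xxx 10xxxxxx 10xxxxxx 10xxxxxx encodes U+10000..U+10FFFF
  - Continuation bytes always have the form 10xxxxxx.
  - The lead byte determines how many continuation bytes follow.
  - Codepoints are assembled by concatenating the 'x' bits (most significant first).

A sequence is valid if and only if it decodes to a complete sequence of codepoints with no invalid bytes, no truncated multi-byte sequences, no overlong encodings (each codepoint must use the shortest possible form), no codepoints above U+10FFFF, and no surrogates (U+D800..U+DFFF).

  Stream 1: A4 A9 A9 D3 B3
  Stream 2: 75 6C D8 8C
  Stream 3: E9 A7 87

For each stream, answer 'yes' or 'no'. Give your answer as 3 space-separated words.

Stream 1: error at byte offset 0. INVALID
Stream 2: decodes cleanly. VALID
Stream 3: decodes cleanly. VALID

Answer: no yes yes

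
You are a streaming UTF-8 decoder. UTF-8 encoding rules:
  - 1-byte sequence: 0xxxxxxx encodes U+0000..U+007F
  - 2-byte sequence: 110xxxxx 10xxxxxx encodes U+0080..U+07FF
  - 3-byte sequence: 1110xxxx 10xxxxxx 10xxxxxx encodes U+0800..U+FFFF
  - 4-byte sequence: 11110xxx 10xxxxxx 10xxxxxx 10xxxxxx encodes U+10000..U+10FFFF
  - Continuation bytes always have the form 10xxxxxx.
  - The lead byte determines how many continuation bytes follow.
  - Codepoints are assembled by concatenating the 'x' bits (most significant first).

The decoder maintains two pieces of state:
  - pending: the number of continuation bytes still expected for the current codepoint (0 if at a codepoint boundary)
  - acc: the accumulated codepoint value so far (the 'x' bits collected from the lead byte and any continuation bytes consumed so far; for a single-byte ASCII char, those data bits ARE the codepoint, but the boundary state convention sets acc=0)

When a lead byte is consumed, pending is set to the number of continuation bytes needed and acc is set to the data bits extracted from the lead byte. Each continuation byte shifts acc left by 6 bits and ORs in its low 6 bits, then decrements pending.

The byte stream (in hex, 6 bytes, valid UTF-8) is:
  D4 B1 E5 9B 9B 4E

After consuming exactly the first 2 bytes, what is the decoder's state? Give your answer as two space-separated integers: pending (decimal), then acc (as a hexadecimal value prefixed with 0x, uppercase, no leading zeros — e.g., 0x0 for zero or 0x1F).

Answer: 0 0x531

Derivation:
Byte[0]=D4: 2-byte lead. pending=1, acc=0x14
Byte[1]=B1: continuation. acc=(acc<<6)|0x31=0x531, pending=0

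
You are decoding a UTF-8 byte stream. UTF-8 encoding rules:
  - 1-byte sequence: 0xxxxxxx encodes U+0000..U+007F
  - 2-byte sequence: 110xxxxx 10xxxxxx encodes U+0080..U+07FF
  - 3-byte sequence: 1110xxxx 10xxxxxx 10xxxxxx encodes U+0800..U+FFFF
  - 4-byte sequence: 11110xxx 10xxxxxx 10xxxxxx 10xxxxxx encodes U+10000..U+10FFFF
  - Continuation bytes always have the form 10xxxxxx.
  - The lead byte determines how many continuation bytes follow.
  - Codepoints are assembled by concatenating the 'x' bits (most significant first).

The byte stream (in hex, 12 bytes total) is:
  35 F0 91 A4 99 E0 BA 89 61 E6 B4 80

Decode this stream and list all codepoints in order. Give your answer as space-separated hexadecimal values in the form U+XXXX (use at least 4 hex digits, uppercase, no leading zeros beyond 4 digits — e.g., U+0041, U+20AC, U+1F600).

Answer: U+0035 U+11919 U+0E89 U+0061 U+6D00

Derivation:
Byte[0]=35: 1-byte ASCII. cp=U+0035
Byte[1]=F0: 4-byte lead, need 3 cont bytes. acc=0x0
Byte[2]=91: continuation. acc=(acc<<6)|0x11=0x11
Byte[3]=A4: continuation. acc=(acc<<6)|0x24=0x464
Byte[4]=99: continuation. acc=(acc<<6)|0x19=0x11919
Completed: cp=U+11919 (starts at byte 1)
Byte[5]=E0: 3-byte lead, need 2 cont bytes. acc=0x0
Byte[6]=BA: continuation. acc=(acc<<6)|0x3A=0x3A
Byte[7]=89: continuation. acc=(acc<<6)|0x09=0xE89
Completed: cp=U+0E89 (starts at byte 5)
Byte[8]=61: 1-byte ASCII. cp=U+0061
Byte[9]=E6: 3-byte lead, need 2 cont bytes. acc=0x6
Byte[10]=B4: continuation. acc=(acc<<6)|0x34=0x1B4
Byte[11]=80: continuation. acc=(acc<<6)|0x00=0x6D00
Completed: cp=U+6D00 (starts at byte 9)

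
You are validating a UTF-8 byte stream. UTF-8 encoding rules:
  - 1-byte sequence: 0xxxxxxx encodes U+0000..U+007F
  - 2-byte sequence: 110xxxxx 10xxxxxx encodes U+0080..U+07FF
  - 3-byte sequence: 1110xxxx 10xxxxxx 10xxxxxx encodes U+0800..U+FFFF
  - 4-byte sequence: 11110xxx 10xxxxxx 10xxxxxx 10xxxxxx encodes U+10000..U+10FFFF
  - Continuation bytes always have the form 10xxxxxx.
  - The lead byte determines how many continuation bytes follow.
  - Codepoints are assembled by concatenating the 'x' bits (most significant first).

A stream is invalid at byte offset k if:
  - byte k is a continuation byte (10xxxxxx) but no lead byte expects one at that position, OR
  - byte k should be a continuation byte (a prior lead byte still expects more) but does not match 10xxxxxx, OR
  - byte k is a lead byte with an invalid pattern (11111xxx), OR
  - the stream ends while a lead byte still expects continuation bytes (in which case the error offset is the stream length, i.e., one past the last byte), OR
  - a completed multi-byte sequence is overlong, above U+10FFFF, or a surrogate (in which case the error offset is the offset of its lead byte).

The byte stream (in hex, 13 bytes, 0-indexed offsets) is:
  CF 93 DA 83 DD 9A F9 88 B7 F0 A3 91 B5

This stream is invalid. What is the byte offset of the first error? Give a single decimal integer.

Answer: 6

Derivation:
Byte[0]=CF: 2-byte lead, need 1 cont bytes. acc=0xF
Byte[1]=93: continuation. acc=(acc<<6)|0x13=0x3D3
Completed: cp=U+03D3 (starts at byte 0)
Byte[2]=DA: 2-byte lead, need 1 cont bytes. acc=0x1A
Byte[3]=83: continuation. acc=(acc<<6)|0x03=0x683
Completed: cp=U+0683 (starts at byte 2)
Byte[4]=DD: 2-byte lead, need 1 cont bytes. acc=0x1D
Byte[5]=9A: continuation. acc=(acc<<6)|0x1A=0x75A
Completed: cp=U+075A (starts at byte 4)
Byte[6]=F9: INVALID lead byte (not 0xxx/110x/1110/11110)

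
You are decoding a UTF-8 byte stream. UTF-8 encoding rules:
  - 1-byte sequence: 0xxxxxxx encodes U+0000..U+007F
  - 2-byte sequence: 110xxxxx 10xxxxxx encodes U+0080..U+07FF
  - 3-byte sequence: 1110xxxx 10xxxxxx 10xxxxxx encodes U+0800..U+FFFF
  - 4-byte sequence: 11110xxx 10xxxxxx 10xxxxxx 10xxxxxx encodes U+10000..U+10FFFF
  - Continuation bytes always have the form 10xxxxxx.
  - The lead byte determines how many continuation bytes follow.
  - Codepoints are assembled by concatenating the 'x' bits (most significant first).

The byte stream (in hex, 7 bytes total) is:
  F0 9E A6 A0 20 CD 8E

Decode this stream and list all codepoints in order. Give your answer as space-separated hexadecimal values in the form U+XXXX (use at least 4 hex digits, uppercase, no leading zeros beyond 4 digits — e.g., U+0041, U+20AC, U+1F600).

Answer: U+1E9A0 U+0020 U+034E

Derivation:
Byte[0]=F0: 4-byte lead, need 3 cont bytes. acc=0x0
Byte[1]=9E: continuation. acc=(acc<<6)|0x1E=0x1E
Byte[2]=A6: continuation. acc=(acc<<6)|0x26=0x7A6
Byte[3]=A0: continuation. acc=(acc<<6)|0x20=0x1E9A0
Completed: cp=U+1E9A0 (starts at byte 0)
Byte[4]=20: 1-byte ASCII. cp=U+0020
Byte[5]=CD: 2-byte lead, need 1 cont bytes. acc=0xD
Byte[6]=8E: continuation. acc=(acc<<6)|0x0E=0x34E
Completed: cp=U+034E (starts at byte 5)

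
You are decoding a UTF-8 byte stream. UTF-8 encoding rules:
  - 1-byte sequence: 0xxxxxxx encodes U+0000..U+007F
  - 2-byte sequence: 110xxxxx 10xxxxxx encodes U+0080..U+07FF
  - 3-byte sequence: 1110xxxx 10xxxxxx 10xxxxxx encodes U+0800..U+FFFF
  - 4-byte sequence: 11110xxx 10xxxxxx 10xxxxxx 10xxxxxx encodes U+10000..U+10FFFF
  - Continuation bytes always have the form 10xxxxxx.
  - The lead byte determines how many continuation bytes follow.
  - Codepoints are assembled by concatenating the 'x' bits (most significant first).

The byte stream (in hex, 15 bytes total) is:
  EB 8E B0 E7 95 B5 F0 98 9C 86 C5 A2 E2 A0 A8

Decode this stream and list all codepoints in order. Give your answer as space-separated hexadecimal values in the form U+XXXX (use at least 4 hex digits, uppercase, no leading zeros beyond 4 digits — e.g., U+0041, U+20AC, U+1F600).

Byte[0]=EB: 3-byte lead, need 2 cont bytes. acc=0xB
Byte[1]=8E: continuation. acc=(acc<<6)|0x0E=0x2CE
Byte[2]=B0: continuation. acc=(acc<<6)|0x30=0xB3B0
Completed: cp=U+B3B0 (starts at byte 0)
Byte[3]=E7: 3-byte lead, need 2 cont bytes. acc=0x7
Byte[4]=95: continuation. acc=(acc<<6)|0x15=0x1D5
Byte[5]=B5: continuation. acc=(acc<<6)|0x35=0x7575
Completed: cp=U+7575 (starts at byte 3)
Byte[6]=F0: 4-byte lead, need 3 cont bytes. acc=0x0
Byte[7]=98: continuation. acc=(acc<<6)|0x18=0x18
Byte[8]=9C: continuation. acc=(acc<<6)|0x1C=0x61C
Byte[9]=86: continuation. acc=(acc<<6)|0x06=0x18706
Completed: cp=U+18706 (starts at byte 6)
Byte[10]=C5: 2-byte lead, need 1 cont bytes. acc=0x5
Byte[11]=A2: continuation. acc=(acc<<6)|0x22=0x162
Completed: cp=U+0162 (starts at byte 10)
Byte[12]=E2: 3-byte lead, need 2 cont bytes. acc=0x2
Byte[13]=A0: continuation. acc=(acc<<6)|0x20=0xA0
Byte[14]=A8: continuation. acc=(acc<<6)|0x28=0x2828
Completed: cp=U+2828 (starts at byte 12)

Answer: U+B3B0 U+7575 U+18706 U+0162 U+2828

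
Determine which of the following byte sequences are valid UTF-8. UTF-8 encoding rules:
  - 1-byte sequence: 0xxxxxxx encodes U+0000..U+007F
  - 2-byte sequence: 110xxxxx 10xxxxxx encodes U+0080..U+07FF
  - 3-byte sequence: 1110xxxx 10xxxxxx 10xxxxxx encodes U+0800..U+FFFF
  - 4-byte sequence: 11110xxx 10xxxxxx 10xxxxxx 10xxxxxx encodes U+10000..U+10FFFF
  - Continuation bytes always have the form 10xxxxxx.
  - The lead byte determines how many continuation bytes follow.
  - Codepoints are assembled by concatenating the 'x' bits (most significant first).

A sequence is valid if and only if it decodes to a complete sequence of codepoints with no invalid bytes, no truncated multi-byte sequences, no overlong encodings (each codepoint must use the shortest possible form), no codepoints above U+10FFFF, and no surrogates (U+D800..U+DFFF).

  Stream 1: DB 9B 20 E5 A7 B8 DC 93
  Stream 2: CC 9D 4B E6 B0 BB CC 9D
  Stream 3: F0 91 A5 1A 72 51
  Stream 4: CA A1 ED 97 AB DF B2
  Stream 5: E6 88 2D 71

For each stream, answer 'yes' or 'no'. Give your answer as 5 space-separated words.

Stream 1: decodes cleanly. VALID
Stream 2: decodes cleanly. VALID
Stream 3: error at byte offset 3. INVALID
Stream 4: decodes cleanly. VALID
Stream 5: error at byte offset 2. INVALID

Answer: yes yes no yes no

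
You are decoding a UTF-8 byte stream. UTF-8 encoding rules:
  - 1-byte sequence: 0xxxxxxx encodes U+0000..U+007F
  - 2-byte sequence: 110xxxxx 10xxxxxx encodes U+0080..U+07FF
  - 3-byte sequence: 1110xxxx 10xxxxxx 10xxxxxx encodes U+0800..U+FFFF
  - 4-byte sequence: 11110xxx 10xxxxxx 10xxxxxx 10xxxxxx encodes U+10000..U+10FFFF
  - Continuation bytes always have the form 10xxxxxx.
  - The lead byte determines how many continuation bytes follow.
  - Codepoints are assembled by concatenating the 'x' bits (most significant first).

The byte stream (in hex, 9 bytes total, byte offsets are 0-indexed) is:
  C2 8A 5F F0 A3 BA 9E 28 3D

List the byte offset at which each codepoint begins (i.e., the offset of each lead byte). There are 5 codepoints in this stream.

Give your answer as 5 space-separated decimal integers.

Answer: 0 2 3 7 8

Derivation:
Byte[0]=C2: 2-byte lead, need 1 cont bytes. acc=0x2
Byte[1]=8A: continuation. acc=(acc<<6)|0x0A=0x8A
Completed: cp=U+008A (starts at byte 0)
Byte[2]=5F: 1-byte ASCII. cp=U+005F
Byte[3]=F0: 4-byte lead, need 3 cont bytes. acc=0x0
Byte[4]=A3: continuation. acc=(acc<<6)|0x23=0x23
Byte[5]=BA: continuation. acc=(acc<<6)|0x3A=0x8FA
Byte[6]=9E: continuation. acc=(acc<<6)|0x1E=0x23E9E
Completed: cp=U+23E9E (starts at byte 3)
Byte[7]=28: 1-byte ASCII. cp=U+0028
Byte[8]=3D: 1-byte ASCII. cp=U+003D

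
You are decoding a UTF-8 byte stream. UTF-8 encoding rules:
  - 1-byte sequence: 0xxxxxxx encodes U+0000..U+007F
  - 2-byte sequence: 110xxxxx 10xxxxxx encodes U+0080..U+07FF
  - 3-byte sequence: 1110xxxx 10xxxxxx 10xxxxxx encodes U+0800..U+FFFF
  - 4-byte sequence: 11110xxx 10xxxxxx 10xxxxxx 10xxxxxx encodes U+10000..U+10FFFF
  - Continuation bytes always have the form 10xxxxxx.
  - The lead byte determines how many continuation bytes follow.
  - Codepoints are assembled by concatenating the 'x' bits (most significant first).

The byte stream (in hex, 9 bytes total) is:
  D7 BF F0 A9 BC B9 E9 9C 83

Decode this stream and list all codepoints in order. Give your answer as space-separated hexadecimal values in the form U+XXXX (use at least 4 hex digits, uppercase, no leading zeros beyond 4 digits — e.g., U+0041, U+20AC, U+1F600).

Answer: U+05FF U+29F39 U+9703

Derivation:
Byte[0]=D7: 2-byte lead, need 1 cont bytes. acc=0x17
Byte[1]=BF: continuation. acc=(acc<<6)|0x3F=0x5FF
Completed: cp=U+05FF (starts at byte 0)
Byte[2]=F0: 4-byte lead, need 3 cont bytes. acc=0x0
Byte[3]=A9: continuation. acc=(acc<<6)|0x29=0x29
Byte[4]=BC: continuation. acc=(acc<<6)|0x3C=0xA7C
Byte[5]=B9: continuation. acc=(acc<<6)|0x39=0x29F39
Completed: cp=U+29F39 (starts at byte 2)
Byte[6]=E9: 3-byte lead, need 2 cont bytes. acc=0x9
Byte[7]=9C: continuation. acc=(acc<<6)|0x1C=0x25C
Byte[8]=83: continuation. acc=(acc<<6)|0x03=0x9703
Completed: cp=U+9703 (starts at byte 6)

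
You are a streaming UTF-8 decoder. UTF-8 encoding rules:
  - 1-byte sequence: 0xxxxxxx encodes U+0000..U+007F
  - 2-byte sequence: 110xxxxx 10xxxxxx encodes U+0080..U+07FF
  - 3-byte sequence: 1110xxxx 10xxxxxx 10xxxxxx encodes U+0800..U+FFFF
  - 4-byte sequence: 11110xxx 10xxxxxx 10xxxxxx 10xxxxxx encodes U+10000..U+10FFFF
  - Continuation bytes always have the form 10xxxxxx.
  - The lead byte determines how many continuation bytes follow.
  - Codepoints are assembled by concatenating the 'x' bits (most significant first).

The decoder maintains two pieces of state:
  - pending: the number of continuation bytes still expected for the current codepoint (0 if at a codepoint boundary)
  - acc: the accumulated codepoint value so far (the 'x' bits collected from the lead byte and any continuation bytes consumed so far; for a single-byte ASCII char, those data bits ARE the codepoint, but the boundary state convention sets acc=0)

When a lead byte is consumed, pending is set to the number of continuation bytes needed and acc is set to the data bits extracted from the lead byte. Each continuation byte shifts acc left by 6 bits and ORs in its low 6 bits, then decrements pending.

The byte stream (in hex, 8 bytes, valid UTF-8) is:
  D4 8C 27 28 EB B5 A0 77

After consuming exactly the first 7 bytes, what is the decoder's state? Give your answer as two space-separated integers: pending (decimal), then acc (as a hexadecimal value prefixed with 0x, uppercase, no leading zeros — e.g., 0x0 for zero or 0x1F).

Answer: 0 0xBD60

Derivation:
Byte[0]=D4: 2-byte lead. pending=1, acc=0x14
Byte[1]=8C: continuation. acc=(acc<<6)|0x0C=0x50C, pending=0
Byte[2]=27: 1-byte. pending=0, acc=0x0
Byte[3]=28: 1-byte. pending=0, acc=0x0
Byte[4]=EB: 3-byte lead. pending=2, acc=0xB
Byte[5]=B5: continuation. acc=(acc<<6)|0x35=0x2F5, pending=1
Byte[6]=A0: continuation. acc=(acc<<6)|0x20=0xBD60, pending=0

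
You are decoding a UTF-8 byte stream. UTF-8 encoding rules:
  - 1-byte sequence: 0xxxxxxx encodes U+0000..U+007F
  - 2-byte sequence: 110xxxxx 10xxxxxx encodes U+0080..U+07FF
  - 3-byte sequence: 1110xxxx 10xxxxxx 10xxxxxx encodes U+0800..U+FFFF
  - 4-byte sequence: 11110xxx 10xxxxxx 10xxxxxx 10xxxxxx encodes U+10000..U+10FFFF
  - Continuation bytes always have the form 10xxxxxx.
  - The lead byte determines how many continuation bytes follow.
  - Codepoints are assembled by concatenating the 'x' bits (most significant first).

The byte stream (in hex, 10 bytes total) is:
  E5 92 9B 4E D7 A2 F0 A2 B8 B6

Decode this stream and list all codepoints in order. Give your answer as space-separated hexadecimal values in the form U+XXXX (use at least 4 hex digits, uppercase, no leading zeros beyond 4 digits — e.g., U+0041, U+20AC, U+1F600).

Byte[0]=E5: 3-byte lead, need 2 cont bytes. acc=0x5
Byte[1]=92: continuation. acc=(acc<<6)|0x12=0x152
Byte[2]=9B: continuation. acc=(acc<<6)|0x1B=0x549B
Completed: cp=U+549B (starts at byte 0)
Byte[3]=4E: 1-byte ASCII. cp=U+004E
Byte[4]=D7: 2-byte lead, need 1 cont bytes. acc=0x17
Byte[5]=A2: continuation. acc=(acc<<6)|0x22=0x5E2
Completed: cp=U+05E2 (starts at byte 4)
Byte[6]=F0: 4-byte lead, need 3 cont bytes. acc=0x0
Byte[7]=A2: continuation. acc=(acc<<6)|0x22=0x22
Byte[8]=B8: continuation. acc=(acc<<6)|0x38=0x8B8
Byte[9]=B6: continuation. acc=(acc<<6)|0x36=0x22E36
Completed: cp=U+22E36 (starts at byte 6)

Answer: U+549B U+004E U+05E2 U+22E36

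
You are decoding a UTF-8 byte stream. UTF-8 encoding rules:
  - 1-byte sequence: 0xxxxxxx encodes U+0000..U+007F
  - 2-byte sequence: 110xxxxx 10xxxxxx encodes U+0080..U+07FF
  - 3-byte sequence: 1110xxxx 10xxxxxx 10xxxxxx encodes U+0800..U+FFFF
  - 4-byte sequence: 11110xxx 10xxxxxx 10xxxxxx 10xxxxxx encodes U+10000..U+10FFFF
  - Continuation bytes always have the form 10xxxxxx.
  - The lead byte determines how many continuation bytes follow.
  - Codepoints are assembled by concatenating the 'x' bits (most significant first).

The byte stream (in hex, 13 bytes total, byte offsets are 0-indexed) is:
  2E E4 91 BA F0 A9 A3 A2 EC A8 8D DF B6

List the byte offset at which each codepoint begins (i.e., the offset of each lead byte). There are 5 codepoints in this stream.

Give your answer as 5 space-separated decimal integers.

Answer: 0 1 4 8 11

Derivation:
Byte[0]=2E: 1-byte ASCII. cp=U+002E
Byte[1]=E4: 3-byte lead, need 2 cont bytes. acc=0x4
Byte[2]=91: continuation. acc=(acc<<6)|0x11=0x111
Byte[3]=BA: continuation. acc=(acc<<6)|0x3A=0x447A
Completed: cp=U+447A (starts at byte 1)
Byte[4]=F0: 4-byte lead, need 3 cont bytes. acc=0x0
Byte[5]=A9: continuation. acc=(acc<<6)|0x29=0x29
Byte[6]=A3: continuation. acc=(acc<<6)|0x23=0xA63
Byte[7]=A2: continuation. acc=(acc<<6)|0x22=0x298E2
Completed: cp=U+298E2 (starts at byte 4)
Byte[8]=EC: 3-byte lead, need 2 cont bytes. acc=0xC
Byte[9]=A8: continuation. acc=(acc<<6)|0x28=0x328
Byte[10]=8D: continuation. acc=(acc<<6)|0x0D=0xCA0D
Completed: cp=U+CA0D (starts at byte 8)
Byte[11]=DF: 2-byte lead, need 1 cont bytes. acc=0x1F
Byte[12]=B6: continuation. acc=(acc<<6)|0x36=0x7F6
Completed: cp=U+07F6 (starts at byte 11)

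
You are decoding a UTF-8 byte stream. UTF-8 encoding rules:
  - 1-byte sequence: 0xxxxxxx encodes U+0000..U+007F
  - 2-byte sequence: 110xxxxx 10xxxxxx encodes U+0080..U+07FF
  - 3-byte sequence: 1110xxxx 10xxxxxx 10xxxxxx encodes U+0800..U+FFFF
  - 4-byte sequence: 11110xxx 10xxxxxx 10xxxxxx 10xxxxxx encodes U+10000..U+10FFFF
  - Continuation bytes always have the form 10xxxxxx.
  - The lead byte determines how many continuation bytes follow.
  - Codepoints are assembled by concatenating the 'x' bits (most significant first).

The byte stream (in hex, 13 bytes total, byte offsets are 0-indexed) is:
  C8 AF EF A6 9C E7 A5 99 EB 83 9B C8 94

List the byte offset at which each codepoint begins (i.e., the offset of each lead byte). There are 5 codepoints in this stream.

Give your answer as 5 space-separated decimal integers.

Answer: 0 2 5 8 11

Derivation:
Byte[0]=C8: 2-byte lead, need 1 cont bytes. acc=0x8
Byte[1]=AF: continuation. acc=(acc<<6)|0x2F=0x22F
Completed: cp=U+022F (starts at byte 0)
Byte[2]=EF: 3-byte lead, need 2 cont bytes. acc=0xF
Byte[3]=A6: continuation. acc=(acc<<6)|0x26=0x3E6
Byte[4]=9C: continuation. acc=(acc<<6)|0x1C=0xF99C
Completed: cp=U+F99C (starts at byte 2)
Byte[5]=E7: 3-byte lead, need 2 cont bytes. acc=0x7
Byte[6]=A5: continuation. acc=(acc<<6)|0x25=0x1E5
Byte[7]=99: continuation. acc=(acc<<6)|0x19=0x7959
Completed: cp=U+7959 (starts at byte 5)
Byte[8]=EB: 3-byte lead, need 2 cont bytes. acc=0xB
Byte[9]=83: continuation. acc=(acc<<6)|0x03=0x2C3
Byte[10]=9B: continuation. acc=(acc<<6)|0x1B=0xB0DB
Completed: cp=U+B0DB (starts at byte 8)
Byte[11]=C8: 2-byte lead, need 1 cont bytes. acc=0x8
Byte[12]=94: continuation. acc=(acc<<6)|0x14=0x214
Completed: cp=U+0214 (starts at byte 11)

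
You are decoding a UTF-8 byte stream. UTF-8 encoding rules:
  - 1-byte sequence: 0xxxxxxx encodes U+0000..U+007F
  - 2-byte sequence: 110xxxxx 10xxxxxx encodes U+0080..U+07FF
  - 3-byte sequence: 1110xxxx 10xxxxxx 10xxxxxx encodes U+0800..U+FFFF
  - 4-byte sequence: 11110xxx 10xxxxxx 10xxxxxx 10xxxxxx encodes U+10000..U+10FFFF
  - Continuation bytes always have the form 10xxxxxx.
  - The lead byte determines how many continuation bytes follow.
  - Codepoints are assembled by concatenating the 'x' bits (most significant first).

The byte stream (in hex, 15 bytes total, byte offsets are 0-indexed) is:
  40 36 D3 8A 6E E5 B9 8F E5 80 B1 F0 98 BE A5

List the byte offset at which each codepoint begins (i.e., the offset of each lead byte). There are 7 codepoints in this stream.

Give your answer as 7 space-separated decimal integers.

Byte[0]=40: 1-byte ASCII. cp=U+0040
Byte[1]=36: 1-byte ASCII. cp=U+0036
Byte[2]=D3: 2-byte lead, need 1 cont bytes. acc=0x13
Byte[3]=8A: continuation. acc=(acc<<6)|0x0A=0x4CA
Completed: cp=U+04CA (starts at byte 2)
Byte[4]=6E: 1-byte ASCII. cp=U+006E
Byte[5]=E5: 3-byte lead, need 2 cont bytes. acc=0x5
Byte[6]=B9: continuation. acc=(acc<<6)|0x39=0x179
Byte[7]=8F: continuation. acc=(acc<<6)|0x0F=0x5E4F
Completed: cp=U+5E4F (starts at byte 5)
Byte[8]=E5: 3-byte lead, need 2 cont bytes. acc=0x5
Byte[9]=80: continuation. acc=(acc<<6)|0x00=0x140
Byte[10]=B1: continuation. acc=(acc<<6)|0x31=0x5031
Completed: cp=U+5031 (starts at byte 8)
Byte[11]=F0: 4-byte lead, need 3 cont bytes. acc=0x0
Byte[12]=98: continuation. acc=(acc<<6)|0x18=0x18
Byte[13]=BE: continuation. acc=(acc<<6)|0x3E=0x63E
Byte[14]=A5: continuation. acc=(acc<<6)|0x25=0x18FA5
Completed: cp=U+18FA5 (starts at byte 11)

Answer: 0 1 2 4 5 8 11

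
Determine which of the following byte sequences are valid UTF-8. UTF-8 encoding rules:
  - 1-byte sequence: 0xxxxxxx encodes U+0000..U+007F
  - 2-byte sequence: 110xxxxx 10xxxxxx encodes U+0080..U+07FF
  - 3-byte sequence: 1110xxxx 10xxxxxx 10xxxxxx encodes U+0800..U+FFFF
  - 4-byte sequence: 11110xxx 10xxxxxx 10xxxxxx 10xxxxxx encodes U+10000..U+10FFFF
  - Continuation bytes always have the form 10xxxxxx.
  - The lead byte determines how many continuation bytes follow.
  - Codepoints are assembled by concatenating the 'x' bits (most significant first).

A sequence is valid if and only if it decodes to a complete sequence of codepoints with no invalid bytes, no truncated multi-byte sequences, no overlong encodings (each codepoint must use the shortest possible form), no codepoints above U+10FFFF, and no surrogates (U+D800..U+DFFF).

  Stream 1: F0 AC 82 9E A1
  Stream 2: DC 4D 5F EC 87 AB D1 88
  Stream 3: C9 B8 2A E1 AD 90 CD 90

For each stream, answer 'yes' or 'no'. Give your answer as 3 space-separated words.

Stream 1: error at byte offset 4. INVALID
Stream 2: error at byte offset 1. INVALID
Stream 3: decodes cleanly. VALID

Answer: no no yes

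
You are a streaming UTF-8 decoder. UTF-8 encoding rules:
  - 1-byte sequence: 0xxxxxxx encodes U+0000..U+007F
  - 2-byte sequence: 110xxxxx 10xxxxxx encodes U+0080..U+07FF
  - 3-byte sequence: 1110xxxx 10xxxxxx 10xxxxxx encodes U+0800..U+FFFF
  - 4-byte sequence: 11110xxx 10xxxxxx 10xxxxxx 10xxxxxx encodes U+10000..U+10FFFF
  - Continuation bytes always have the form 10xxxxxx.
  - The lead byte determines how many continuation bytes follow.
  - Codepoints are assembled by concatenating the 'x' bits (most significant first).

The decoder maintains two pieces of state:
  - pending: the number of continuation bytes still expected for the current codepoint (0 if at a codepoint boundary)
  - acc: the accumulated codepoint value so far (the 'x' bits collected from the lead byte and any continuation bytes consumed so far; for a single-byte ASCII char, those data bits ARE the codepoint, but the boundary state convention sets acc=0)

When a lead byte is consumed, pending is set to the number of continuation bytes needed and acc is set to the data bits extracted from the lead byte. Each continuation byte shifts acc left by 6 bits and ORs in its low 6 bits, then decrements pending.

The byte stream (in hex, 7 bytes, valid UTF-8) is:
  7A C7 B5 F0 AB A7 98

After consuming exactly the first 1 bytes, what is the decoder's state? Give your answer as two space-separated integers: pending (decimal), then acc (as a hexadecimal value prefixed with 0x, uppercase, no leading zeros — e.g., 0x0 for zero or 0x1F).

Byte[0]=7A: 1-byte. pending=0, acc=0x0

Answer: 0 0x0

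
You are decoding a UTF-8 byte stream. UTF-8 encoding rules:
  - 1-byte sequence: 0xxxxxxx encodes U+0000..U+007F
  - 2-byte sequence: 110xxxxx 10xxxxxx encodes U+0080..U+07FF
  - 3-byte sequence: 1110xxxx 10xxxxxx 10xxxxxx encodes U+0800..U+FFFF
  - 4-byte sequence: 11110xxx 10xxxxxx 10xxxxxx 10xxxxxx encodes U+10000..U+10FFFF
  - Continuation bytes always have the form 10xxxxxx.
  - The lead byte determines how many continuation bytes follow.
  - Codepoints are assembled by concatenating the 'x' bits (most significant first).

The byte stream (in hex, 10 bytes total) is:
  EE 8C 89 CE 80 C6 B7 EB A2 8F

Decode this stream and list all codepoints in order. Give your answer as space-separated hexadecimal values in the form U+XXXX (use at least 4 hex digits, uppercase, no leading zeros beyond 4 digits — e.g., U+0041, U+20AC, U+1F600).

Byte[0]=EE: 3-byte lead, need 2 cont bytes. acc=0xE
Byte[1]=8C: continuation. acc=(acc<<6)|0x0C=0x38C
Byte[2]=89: continuation. acc=(acc<<6)|0x09=0xE309
Completed: cp=U+E309 (starts at byte 0)
Byte[3]=CE: 2-byte lead, need 1 cont bytes. acc=0xE
Byte[4]=80: continuation. acc=(acc<<6)|0x00=0x380
Completed: cp=U+0380 (starts at byte 3)
Byte[5]=C6: 2-byte lead, need 1 cont bytes. acc=0x6
Byte[6]=B7: continuation. acc=(acc<<6)|0x37=0x1B7
Completed: cp=U+01B7 (starts at byte 5)
Byte[7]=EB: 3-byte lead, need 2 cont bytes. acc=0xB
Byte[8]=A2: continuation. acc=(acc<<6)|0x22=0x2E2
Byte[9]=8F: continuation. acc=(acc<<6)|0x0F=0xB88F
Completed: cp=U+B88F (starts at byte 7)

Answer: U+E309 U+0380 U+01B7 U+B88F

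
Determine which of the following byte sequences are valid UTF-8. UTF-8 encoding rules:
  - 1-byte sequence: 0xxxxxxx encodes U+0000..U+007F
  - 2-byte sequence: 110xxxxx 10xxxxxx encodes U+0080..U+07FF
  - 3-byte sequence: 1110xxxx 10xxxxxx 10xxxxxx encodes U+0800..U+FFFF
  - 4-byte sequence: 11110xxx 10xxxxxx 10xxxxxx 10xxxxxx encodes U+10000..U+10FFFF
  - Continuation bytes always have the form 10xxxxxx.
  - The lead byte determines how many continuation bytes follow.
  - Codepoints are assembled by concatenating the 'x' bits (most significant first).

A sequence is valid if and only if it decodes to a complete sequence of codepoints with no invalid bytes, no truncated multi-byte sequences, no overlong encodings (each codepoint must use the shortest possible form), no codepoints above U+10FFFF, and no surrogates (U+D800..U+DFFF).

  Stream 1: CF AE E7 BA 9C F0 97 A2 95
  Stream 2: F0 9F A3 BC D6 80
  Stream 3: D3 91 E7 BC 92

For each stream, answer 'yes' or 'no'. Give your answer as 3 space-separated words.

Stream 1: decodes cleanly. VALID
Stream 2: decodes cleanly. VALID
Stream 3: decodes cleanly. VALID

Answer: yes yes yes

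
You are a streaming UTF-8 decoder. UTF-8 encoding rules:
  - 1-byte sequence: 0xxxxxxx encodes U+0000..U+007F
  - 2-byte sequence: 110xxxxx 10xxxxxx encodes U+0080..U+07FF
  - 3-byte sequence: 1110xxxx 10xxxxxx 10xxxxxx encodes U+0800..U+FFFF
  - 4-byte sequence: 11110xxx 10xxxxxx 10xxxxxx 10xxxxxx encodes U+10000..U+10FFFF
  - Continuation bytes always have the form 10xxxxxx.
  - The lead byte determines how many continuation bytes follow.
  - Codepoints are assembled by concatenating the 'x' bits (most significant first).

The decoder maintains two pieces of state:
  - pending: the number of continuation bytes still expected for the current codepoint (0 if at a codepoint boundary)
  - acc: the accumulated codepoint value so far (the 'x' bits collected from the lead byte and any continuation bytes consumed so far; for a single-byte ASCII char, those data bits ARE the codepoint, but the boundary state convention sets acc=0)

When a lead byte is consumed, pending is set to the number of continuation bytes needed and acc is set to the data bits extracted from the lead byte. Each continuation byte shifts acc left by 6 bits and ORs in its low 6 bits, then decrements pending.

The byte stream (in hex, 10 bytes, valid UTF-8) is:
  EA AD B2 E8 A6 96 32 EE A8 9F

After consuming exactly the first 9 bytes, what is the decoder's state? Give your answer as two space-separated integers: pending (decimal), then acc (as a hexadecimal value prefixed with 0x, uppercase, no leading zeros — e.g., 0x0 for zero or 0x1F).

Answer: 1 0x3A8

Derivation:
Byte[0]=EA: 3-byte lead. pending=2, acc=0xA
Byte[1]=AD: continuation. acc=(acc<<6)|0x2D=0x2AD, pending=1
Byte[2]=B2: continuation. acc=(acc<<6)|0x32=0xAB72, pending=0
Byte[3]=E8: 3-byte lead. pending=2, acc=0x8
Byte[4]=A6: continuation. acc=(acc<<6)|0x26=0x226, pending=1
Byte[5]=96: continuation. acc=(acc<<6)|0x16=0x8996, pending=0
Byte[6]=32: 1-byte. pending=0, acc=0x0
Byte[7]=EE: 3-byte lead. pending=2, acc=0xE
Byte[8]=A8: continuation. acc=(acc<<6)|0x28=0x3A8, pending=1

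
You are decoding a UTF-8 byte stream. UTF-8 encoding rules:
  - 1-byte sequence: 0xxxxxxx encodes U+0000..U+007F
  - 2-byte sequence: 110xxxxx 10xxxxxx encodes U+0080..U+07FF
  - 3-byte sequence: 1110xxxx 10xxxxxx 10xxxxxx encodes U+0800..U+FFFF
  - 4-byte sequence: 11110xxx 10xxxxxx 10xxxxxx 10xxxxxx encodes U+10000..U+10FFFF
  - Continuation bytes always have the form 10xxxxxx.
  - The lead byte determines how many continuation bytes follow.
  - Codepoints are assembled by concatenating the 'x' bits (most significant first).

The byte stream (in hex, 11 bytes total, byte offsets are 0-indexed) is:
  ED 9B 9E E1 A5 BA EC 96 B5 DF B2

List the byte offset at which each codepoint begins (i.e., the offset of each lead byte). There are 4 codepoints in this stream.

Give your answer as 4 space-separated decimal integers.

Answer: 0 3 6 9

Derivation:
Byte[0]=ED: 3-byte lead, need 2 cont bytes. acc=0xD
Byte[1]=9B: continuation. acc=(acc<<6)|0x1B=0x35B
Byte[2]=9E: continuation. acc=(acc<<6)|0x1E=0xD6DE
Completed: cp=U+D6DE (starts at byte 0)
Byte[3]=E1: 3-byte lead, need 2 cont bytes. acc=0x1
Byte[4]=A5: continuation. acc=(acc<<6)|0x25=0x65
Byte[5]=BA: continuation. acc=(acc<<6)|0x3A=0x197A
Completed: cp=U+197A (starts at byte 3)
Byte[6]=EC: 3-byte lead, need 2 cont bytes. acc=0xC
Byte[7]=96: continuation. acc=(acc<<6)|0x16=0x316
Byte[8]=B5: continuation. acc=(acc<<6)|0x35=0xC5B5
Completed: cp=U+C5B5 (starts at byte 6)
Byte[9]=DF: 2-byte lead, need 1 cont bytes. acc=0x1F
Byte[10]=B2: continuation. acc=(acc<<6)|0x32=0x7F2
Completed: cp=U+07F2 (starts at byte 9)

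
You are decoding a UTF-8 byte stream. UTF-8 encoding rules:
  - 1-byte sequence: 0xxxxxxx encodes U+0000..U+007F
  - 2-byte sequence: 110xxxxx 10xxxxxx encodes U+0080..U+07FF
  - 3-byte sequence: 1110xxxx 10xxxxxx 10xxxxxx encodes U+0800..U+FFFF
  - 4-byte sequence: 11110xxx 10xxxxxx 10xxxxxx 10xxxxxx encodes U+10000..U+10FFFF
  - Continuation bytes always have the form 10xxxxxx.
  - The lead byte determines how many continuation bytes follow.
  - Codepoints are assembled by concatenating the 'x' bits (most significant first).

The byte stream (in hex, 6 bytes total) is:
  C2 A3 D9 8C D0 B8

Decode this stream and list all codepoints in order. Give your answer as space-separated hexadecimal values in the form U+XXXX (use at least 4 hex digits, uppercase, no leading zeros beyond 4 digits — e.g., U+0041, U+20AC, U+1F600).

Answer: U+00A3 U+064C U+0438

Derivation:
Byte[0]=C2: 2-byte lead, need 1 cont bytes. acc=0x2
Byte[1]=A3: continuation. acc=(acc<<6)|0x23=0xA3
Completed: cp=U+00A3 (starts at byte 0)
Byte[2]=D9: 2-byte lead, need 1 cont bytes. acc=0x19
Byte[3]=8C: continuation. acc=(acc<<6)|0x0C=0x64C
Completed: cp=U+064C (starts at byte 2)
Byte[4]=D0: 2-byte lead, need 1 cont bytes. acc=0x10
Byte[5]=B8: continuation. acc=(acc<<6)|0x38=0x438
Completed: cp=U+0438 (starts at byte 4)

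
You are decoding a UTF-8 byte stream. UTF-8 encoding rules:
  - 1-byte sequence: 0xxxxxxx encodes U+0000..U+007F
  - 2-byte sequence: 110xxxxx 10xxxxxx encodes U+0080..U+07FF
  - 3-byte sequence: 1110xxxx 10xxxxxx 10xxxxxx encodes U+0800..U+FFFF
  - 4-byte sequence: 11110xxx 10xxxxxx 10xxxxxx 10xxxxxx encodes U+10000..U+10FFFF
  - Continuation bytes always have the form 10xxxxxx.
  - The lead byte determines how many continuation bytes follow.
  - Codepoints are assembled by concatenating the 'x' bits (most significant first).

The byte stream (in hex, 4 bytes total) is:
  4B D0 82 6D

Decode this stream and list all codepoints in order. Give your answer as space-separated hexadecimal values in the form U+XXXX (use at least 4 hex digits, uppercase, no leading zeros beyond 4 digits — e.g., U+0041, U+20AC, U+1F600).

Byte[0]=4B: 1-byte ASCII. cp=U+004B
Byte[1]=D0: 2-byte lead, need 1 cont bytes. acc=0x10
Byte[2]=82: continuation. acc=(acc<<6)|0x02=0x402
Completed: cp=U+0402 (starts at byte 1)
Byte[3]=6D: 1-byte ASCII. cp=U+006D

Answer: U+004B U+0402 U+006D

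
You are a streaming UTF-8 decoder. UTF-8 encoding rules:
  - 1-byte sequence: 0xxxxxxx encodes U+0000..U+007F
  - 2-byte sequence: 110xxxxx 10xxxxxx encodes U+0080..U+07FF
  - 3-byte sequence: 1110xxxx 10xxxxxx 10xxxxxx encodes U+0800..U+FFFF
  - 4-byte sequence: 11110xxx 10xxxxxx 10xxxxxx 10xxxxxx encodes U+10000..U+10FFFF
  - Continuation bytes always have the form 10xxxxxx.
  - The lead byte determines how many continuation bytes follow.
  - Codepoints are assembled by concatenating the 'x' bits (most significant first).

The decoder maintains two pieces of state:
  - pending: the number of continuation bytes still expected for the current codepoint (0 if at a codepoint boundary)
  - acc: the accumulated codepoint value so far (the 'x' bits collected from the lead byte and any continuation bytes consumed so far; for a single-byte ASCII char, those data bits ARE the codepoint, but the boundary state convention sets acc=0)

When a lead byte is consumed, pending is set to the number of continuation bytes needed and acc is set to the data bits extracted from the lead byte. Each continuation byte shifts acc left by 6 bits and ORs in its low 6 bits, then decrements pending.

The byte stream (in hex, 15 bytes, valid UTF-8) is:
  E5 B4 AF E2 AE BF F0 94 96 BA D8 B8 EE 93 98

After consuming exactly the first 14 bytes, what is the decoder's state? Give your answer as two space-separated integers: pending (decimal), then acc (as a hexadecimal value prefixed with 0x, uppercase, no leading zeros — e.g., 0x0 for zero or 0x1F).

Byte[0]=E5: 3-byte lead. pending=2, acc=0x5
Byte[1]=B4: continuation. acc=(acc<<6)|0x34=0x174, pending=1
Byte[2]=AF: continuation. acc=(acc<<6)|0x2F=0x5D2F, pending=0
Byte[3]=E2: 3-byte lead. pending=2, acc=0x2
Byte[4]=AE: continuation. acc=(acc<<6)|0x2E=0xAE, pending=1
Byte[5]=BF: continuation. acc=(acc<<6)|0x3F=0x2BBF, pending=0
Byte[6]=F0: 4-byte lead. pending=3, acc=0x0
Byte[7]=94: continuation. acc=(acc<<6)|0x14=0x14, pending=2
Byte[8]=96: continuation. acc=(acc<<6)|0x16=0x516, pending=1
Byte[9]=BA: continuation. acc=(acc<<6)|0x3A=0x145BA, pending=0
Byte[10]=D8: 2-byte lead. pending=1, acc=0x18
Byte[11]=B8: continuation. acc=(acc<<6)|0x38=0x638, pending=0
Byte[12]=EE: 3-byte lead. pending=2, acc=0xE
Byte[13]=93: continuation. acc=(acc<<6)|0x13=0x393, pending=1

Answer: 1 0x393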